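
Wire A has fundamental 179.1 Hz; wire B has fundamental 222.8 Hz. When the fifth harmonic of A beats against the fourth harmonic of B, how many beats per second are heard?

Fifth harmonic of the first: 5·179.1 = 895.5 Hz.
Fourth harmonic of the second: 4·222.8 = 891.2 Hz.
f_beat = |895.5 − 891.2| = 4.3 Hz.

4.3 Hz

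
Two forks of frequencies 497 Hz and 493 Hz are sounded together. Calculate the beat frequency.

4 Hz

The beat frequency equals the magnitude of the frequency difference.
|497 − 493| = 4 Hz.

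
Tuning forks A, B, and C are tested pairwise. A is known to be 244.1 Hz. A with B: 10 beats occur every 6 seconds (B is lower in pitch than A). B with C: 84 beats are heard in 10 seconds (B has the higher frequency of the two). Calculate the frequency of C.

234.0333 Hz

A–B: Beat frequency = 10/6 = 1.6667 Hz.
B is below A, so f_B = 244.1 − 1.6667 = 242.4333 Hz.
B–C: Beat frequency = 84/10 = 8.4 Hz.
C is below B, so f_C = 242.4333 − 8.4 = 234.0333 Hz.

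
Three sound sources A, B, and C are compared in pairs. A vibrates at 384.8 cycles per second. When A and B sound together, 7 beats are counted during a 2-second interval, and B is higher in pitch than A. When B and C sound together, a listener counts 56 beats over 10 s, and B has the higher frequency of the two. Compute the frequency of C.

A–B: Beat frequency = 7/2 = 3.5 Hz.
B is above A, so f_B = 384.8 + 3.5 = 388.3 Hz.
B–C: Beat frequency = 56/10 = 5.6 Hz.
C is below B, so f_C = 388.3 − 5.6 = 382.7 Hz.

382.7 Hz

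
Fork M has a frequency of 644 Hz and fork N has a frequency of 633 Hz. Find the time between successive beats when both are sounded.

0.091 s

f_beat = |644 − 633| = 11 Hz.
Beat period T = 1 / f_beat = 1 / 11 s.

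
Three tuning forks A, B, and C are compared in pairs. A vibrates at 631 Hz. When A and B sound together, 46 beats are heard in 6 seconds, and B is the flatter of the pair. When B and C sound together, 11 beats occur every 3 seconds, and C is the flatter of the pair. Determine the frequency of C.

619.6667 Hz

A–B: Beat frequency = 46/6 = 7.6667 Hz.
B is below A, so f_B = 631 − 7.6667 = 623.3333 Hz.
B–C: Beat frequency = 11/3 = 3.6667 Hz.
C is below B, so f_C = 623.3333 − 3.6667 = 619.6667 Hz.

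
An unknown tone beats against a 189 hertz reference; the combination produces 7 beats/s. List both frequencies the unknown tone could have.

|f − 189| = 7, so f = 189 ± 7.

182 Hz or 196 Hz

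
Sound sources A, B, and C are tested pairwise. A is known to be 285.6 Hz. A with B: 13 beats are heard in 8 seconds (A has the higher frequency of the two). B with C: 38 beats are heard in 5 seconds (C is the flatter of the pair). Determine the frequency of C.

276.375 Hz

A–B: Beat frequency = 13/8 = 1.625 Hz.
B is below A, so f_B = 285.6 − 1.625 = 283.975 Hz.
B–C: Beat frequency = 38/5 = 7.6 Hz.
C is below B, so f_C = 283.975 − 7.6 = 276.375 Hz.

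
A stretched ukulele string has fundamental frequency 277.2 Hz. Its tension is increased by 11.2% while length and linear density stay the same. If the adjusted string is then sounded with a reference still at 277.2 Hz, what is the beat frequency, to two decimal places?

15.11 Hz

For a string, f ∝ √T, so the new frequency is 277.2·√1.112 = 292.3113 Hz.
f_beat = |292.3113 − 277.2| = 15.11 Hz.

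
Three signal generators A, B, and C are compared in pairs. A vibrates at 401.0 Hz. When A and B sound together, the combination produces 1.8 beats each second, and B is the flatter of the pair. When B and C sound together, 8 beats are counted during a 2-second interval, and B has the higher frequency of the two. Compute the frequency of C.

395.2 Hz

B is below A, so f_B = 401.0 − 1.8 = 399.2 Hz.
B–C: Beat frequency = 8/2 = 4 Hz.
C is below B, so f_C = 399.2 − 4 = 395.2 Hz.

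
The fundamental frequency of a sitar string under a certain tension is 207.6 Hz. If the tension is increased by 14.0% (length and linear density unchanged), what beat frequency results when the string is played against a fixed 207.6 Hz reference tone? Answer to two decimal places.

For a string, f ∝ √T, so the new frequency is 207.6·√1.140 = 221.6561 Hz.
f_beat = |221.6561 − 207.6| = 14.06 Hz.

14.06 Hz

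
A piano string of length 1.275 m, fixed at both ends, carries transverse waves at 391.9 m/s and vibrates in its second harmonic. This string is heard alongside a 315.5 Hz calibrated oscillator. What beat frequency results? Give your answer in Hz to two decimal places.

8.13 Hz

For a string fixed at both ends, f_n = n·v/(2L) = 2·391.9/(2·1.275) = 307.3725 Hz.
f_beat = |307.3725 − 315.5| = 8.13 Hz.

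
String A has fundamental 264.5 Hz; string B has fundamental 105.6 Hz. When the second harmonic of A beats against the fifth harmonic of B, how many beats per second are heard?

1.0 Hz

Second harmonic of the first: 2·264.5 = 529.0 Hz.
Fifth harmonic of the second: 5·105.6 = 528.0 Hz.
f_beat = |529.0 − 528.0| = 1.0 Hz.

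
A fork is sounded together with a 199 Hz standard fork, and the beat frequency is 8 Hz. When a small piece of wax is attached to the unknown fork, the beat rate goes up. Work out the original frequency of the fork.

191 Hz

|f − 199| = 8, so the fork was at either 191 Hz or 207 Hz.
Loading a fork with wax lowers its frequency; the adjustment lowers the fork's frequency.
The beat rate rose, so the adjustment moved the fork further from 199 Hz — it was already below the reference.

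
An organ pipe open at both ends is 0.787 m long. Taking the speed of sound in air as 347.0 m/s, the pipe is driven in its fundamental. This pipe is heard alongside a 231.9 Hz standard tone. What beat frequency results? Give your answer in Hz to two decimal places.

11.44 Hz

Open pipe: f_n = n·v/(2L) = 1·347.0/(2·0.787) = 220.4574 Hz.
f_beat = |220.4574 − 231.9| = 11.44 Hz.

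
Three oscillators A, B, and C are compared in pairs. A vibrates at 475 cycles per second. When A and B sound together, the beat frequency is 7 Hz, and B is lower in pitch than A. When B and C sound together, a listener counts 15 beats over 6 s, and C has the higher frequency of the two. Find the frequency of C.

470.5 Hz

B is below A, so f_B = 475 − 7 = 468 Hz.
B–C: Beat frequency = 15/6 = 2.5 Hz.
C is above B, so f_C = 468 + 2.5 = 470.5 Hz.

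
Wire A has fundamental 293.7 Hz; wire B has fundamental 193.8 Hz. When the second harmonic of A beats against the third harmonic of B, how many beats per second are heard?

6.0 Hz

Second harmonic of the first: 2·293.7 = 587.4 Hz.
Third harmonic of the second: 3·193.8 = 581.4 Hz.
f_beat = |587.4 − 581.4| = 6.0 Hz.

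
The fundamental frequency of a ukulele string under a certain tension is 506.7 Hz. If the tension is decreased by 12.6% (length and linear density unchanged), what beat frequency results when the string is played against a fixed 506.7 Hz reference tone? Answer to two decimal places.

33.00 Hz

For a string, f ∝ √T, so the new frequency is 506.7·√0.874 = 473.7035 Hz.
f_beat = |473.7035 − 506.7| = 33.00 Hz.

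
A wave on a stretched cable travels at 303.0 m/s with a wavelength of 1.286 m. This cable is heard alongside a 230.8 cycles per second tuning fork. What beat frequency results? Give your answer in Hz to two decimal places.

Source frequency f = v/λ = 303.0/1.286 = 235.6143 Hz.
f_beat = |235.6143 − 230.8| = 4.81 Hz.

4.81 Hz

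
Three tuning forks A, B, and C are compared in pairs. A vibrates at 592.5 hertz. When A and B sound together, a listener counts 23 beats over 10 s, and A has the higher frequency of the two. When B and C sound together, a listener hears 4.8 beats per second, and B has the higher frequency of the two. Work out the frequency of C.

A–B: Beat frequency = 23/10 = 2.3 Hz.
B is below A, so f_B = 592.5 − 2.3 = 590.2 Hz.
C is below B, so f_C = 590.2 − 4.8 = 585.4 Hz.

585.4 Hz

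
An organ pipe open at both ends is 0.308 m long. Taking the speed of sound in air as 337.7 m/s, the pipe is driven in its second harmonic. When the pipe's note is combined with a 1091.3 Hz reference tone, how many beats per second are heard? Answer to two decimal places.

5.13 Hz

Open pipe: f_n = n·v/(2L) = 2·337.7/(2·0.308) = 1096.4286 Hz.
f_beat = |1096.4286 − 1091.3| = 5.13 Hz.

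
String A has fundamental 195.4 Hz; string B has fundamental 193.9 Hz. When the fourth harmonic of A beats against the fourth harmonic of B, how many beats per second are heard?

Fourth harmonic of the first: 4·195.4 = 781.6 Hz.
Fourth harmonic of the second: 4·193.9 = 775.6 Hz.
f_beat = |781.6 − 775.6| = 6.0 Hz.

6.0 Hz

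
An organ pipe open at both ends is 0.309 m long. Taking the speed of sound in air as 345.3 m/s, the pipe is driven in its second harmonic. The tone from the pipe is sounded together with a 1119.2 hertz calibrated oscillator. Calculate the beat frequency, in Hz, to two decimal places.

Open pipe: f_n = n·v/(2L) = 2·345.3/(2·0.309) = 1117.4757 Hz.
f_beat = |1117.4757 − 1119.2| = 1.72 Hz.

1.72 Hz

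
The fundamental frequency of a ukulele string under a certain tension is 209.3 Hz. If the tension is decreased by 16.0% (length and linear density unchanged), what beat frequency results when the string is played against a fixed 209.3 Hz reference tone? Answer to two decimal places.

17.47 Hz

For a string, f ∝ √T, so the new frequency is 209.3·√0.840 = 191.8266 Hz.
f_beat = |191.8266 − 209.3| = 17.47 Hz.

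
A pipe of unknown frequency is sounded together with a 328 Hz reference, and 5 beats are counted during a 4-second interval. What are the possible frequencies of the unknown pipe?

Beat frequency = 5/4 = 1.25 Hz.
|f − 328| = 1.25, so f = 328 ± 1.25.

326.75 Hz or 329.25 Hz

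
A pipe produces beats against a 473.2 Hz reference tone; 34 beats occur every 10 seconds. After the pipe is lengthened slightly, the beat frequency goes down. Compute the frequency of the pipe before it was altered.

Beat frequency = 34/10 = 3.4 Hz.
|f − 473.2| = 3.4, so the pipe was at either 469.8 Hz or 476.6 Hz.
A longer pipe has a lower fundamental; the adjustment lowers the pipe's frequency.
The beat rate fell, so the adjustment moved the pipe toward 473.2 Hz — it must have started above the reference.

476.6 Hz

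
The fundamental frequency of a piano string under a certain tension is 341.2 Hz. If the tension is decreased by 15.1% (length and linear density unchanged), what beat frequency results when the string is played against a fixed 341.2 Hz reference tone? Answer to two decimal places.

26.81 Hz

For a string, f ∝ √T, so the new frequency is 341.2·√0.849 = 314.3858 Hz.
f_beat = |314.3858 − 341.2| = 26.81 Hz.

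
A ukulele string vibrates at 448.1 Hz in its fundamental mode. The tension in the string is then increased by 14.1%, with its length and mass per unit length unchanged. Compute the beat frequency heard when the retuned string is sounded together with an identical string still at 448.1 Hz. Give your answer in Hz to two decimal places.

30.55 Hz

For a string, f ∝ √T, so the new frequency is 448.1·√1.141 = 478.6497 Hz.
f_beat = |478.6497 − 448.1| = 30.55 Hz.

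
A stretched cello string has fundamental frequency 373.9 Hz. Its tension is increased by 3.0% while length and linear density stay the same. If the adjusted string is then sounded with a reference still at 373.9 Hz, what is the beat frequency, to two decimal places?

For a string, f ∝ √T, so the new frequency is 373.9·√1.030 = 379.4671 Hz.
f_beat = |379.4671 − 373.9| = 5.57 Hz.

5.57 Hz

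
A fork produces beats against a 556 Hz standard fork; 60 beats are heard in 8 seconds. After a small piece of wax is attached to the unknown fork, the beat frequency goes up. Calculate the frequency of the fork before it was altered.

548.5 Hz

Beat frequency = 60/8 = 7.5 Hz.
|f − 556| = 7.5, so the fork was at either 548.5 Hz or 563.5 Hz.
Loading a fork with wax lowers its frequency; the adjustment lowers the fork's frequency.
The beat rate rose, so the adjustment moved the fork further from 556 Hz — it was already below the reference.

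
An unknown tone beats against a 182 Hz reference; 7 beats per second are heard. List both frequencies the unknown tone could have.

|f − 182| = 7, so f = 182 ± 7.

175 Hz or 189 Hz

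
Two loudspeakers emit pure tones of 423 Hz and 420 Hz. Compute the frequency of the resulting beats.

3 Hz

Beats arise from superposition of two nearby frequencies; the beat rate is |f₁ − f₂|.
|423 − 420| = 3 Hz.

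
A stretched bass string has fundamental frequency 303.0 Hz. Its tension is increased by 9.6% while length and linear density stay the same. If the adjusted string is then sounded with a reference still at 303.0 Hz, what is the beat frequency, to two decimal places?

For a string, f ∝ √T, so the new frequency is 303.0·√1.096 = 317.2108 Hz.
f_beat = |317.2108 − 303.0| = 14.21 Hz.

14.21 Hz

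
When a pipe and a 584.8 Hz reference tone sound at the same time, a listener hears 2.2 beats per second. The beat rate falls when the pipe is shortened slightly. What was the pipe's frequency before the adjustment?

|f − 584.8| = 2.2, so the pipe was at either 582.6 Hz or 587 Hz.
A shorter pipe has a higher fundamental; the adjustment raises the pipe's frequency.
The beat rate fell, so the adjustment moved the pipe toward 584.8 Hz — it must have started below the reference.

582.6 Hz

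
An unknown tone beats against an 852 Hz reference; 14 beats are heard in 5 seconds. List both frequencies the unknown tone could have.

Beat frequency = 14/5 = 2.8 Hz.
|f − 852| = 2.8, so f = 852 ± 2.8.

849.2 Hz or 854.8 Hz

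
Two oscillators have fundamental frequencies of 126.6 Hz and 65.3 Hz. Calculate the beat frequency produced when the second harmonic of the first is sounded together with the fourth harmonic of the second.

Second harmonic of the first: 2·126.6 = 253.2 Hz.
Fourth harmonic of the second: 4·65.3 = 261.2 Hz.
f_beat = |253.2 − 261.2| = 8.0 Hz.

8.0 Hz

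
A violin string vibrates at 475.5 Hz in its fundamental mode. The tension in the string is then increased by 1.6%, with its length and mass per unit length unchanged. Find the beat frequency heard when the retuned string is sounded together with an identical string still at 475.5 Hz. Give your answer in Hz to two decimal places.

3.79 Hz

For a string, f ∝ √T, so the new frequency is 475.5·√1.016 = 479.2889 Hz.
f_beat = |479.2889 − 475.5| = 3.79 Hz.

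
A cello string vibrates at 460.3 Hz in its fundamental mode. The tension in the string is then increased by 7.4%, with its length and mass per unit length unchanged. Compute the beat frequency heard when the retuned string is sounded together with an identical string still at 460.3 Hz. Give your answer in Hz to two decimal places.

16.73 Hz

For a string, f ∝ √T, so the new frequency is 460.3·√1.074 = 477.0272 Hz.
f_beat = |477.0272 − 460.3| = 16.73 Hz.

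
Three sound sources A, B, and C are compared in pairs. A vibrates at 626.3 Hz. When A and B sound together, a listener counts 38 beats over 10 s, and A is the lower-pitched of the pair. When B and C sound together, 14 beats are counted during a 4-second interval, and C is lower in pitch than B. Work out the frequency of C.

626.6 Hz

A–B: Beat frequency = 38/10 = 3.8 Hz.
B is above A, so f_B = 626.3 + 3.8 = 630.1 Hz.
B–C: Beat frequency = 14/4 = 3.5 Hz.
C is below B, so f_C = 630.1 − 3.5 = 626.6 Hz.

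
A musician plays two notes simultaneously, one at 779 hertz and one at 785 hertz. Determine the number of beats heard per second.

f_beat = |f₁ − f₂|.
|779 − 785| = 6 Hz.

6 Hz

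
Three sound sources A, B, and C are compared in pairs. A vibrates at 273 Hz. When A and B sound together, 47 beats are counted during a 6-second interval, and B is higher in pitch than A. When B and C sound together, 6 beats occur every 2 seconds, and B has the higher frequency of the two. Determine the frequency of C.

A–B: Beat frequency = 47/6 = 7.8333 Hz.
B is above A, so f_B = 273 + 7.8333 = 280.8333 Hz.
B–C: Beat frequency = 6/2 = 3 Hz.
C is below B, so f_C = 280.8333 − 3 = 277.8333 Hz.

277.8333 Hz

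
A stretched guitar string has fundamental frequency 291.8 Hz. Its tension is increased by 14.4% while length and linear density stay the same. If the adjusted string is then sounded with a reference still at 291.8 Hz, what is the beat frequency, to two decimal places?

For a string, f ∝ √T, so the new frequency is 291.8·√1.144 = 312.1033 Hz.
f_beat = |312.1033 − 291.8| = 20.30 Hz.

20.30 Hz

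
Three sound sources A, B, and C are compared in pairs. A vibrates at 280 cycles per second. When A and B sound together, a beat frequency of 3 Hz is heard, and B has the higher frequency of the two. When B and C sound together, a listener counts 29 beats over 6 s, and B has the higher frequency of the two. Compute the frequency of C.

B is above A, so f_B = 280 + 3 = 283 Hz.
B–C: Beat frequency = 29/6 = 4.8333 Hz.
C is below B, so f_C = 283 − 4.8333 = 278.1667 Hz.

278.1667 Hz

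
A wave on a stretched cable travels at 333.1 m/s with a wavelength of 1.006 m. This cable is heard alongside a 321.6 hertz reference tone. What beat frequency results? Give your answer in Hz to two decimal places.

9.51 Hz

Source frequency f = v/λ = 333.1/1.006 = 331.1133 Hz.
f_beat = |331.1133 − 321.6| = 9.51 Hz.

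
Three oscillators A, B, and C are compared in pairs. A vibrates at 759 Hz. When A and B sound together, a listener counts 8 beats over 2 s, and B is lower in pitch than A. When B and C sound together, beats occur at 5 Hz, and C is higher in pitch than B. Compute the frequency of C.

760 Hz

A–B: Beat frequency = 8/2 = 4 Hz.
B is below A, so f_B = 759 − 4 = 755 Hz.
C is above B, so f_C = 755 + 5 = 760 Hz.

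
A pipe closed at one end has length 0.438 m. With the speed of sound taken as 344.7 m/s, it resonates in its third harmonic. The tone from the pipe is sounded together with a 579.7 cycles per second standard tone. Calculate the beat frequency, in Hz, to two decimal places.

10.54 Hz

Closed pipe (odd harmonics): f_n = n·v/(4L) = 3·344.7/(4·0.438) = 590.2397 Hz.
f_beat = |590.2397 − 579.7| = 10.54 Hz.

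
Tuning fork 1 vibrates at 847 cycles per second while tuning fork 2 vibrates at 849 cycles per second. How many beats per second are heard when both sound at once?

2 Hz

Beats arise from superposition of two nearby frequencies; the beat rate is |f₁ − f₂|.
|847 − 849| = 2 Hz.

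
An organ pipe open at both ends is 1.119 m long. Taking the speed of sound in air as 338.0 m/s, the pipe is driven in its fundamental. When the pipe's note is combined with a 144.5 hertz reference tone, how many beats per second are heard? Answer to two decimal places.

Open pipe: f_n = n·v/(2L) = 1·338.0/(2·1.119) = 151.0277 Hz.
f_beat = |151.0277 − 144.5| = 6.53 Hz.

6.53 Hz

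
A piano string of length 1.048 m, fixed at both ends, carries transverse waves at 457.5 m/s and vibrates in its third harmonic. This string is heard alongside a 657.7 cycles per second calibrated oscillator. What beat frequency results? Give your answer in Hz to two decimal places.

For a string fixed at both ends, f_n = n·v/(2L) = 3·457.5/(2·1.048) = 654.8187 Hz.
f_beat = |654.8187 − 657.7| = 2.88 Hz.

2.88 Hz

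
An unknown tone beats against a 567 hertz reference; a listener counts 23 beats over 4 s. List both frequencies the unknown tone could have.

561.25 Hz or 572.75 Hz

Beat frequency = 23/4 = 5.75 Hz.
|f − 567| = 5.75, so f = 567 ± 5.75.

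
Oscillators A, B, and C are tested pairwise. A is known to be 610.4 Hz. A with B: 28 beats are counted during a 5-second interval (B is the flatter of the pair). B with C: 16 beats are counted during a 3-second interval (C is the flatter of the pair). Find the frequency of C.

A–B: Beat frequency = 28/5 = 5.6 Hz.
B is below A, so f_B = 610.4 − 5.6 = 604.8 Hz.
B–C: Beat frequency = 16/3 = 5.3333 Hz.
C is below B, so f_C = 604.8 − 5.3333 = 599.4667 Hz.

599.4667 Hz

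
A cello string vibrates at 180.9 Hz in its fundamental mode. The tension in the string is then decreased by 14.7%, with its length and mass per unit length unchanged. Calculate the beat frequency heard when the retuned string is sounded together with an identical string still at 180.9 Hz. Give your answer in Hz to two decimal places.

13.82 Hz

For a string, f ∝ √T, so the new frequency is 180.9·√0.853 = 167.0756 Hz.
f_beat = |167.0756 − 180.9| = 13.82 Hz.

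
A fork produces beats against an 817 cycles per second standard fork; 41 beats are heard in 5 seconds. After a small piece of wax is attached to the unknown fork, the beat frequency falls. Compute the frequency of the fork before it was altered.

825.2 Hz

Beat frequency = 41/5 = 8.2 Hz.
|f − 817| = 8.2, so the fork was at either 808.8 Hz or 825.2 Hz.
Loading a fork with wax lowers its frequency; the adjustment lowers the fork's frequency.
The beat rate fell, so the adjustment moved the fork toward 817 Hz — it must have started above the reference.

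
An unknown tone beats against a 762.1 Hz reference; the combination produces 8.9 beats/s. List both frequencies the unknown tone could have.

|f − 762.1| = 8.9, so f = 762.1 ± 8.9.

753.2 Hz or 771 Hz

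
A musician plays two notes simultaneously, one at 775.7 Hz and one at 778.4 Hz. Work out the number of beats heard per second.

Beats arise from superposition of two nearby frequencies; the beat rate is |f₁ − f₂|.
|775.7 − 778.4| = 2.7 Hz.

2.7 Hz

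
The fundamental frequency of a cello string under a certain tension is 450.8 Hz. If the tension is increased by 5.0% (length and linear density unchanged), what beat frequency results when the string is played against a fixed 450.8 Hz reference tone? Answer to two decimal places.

For a string, f ∝ √T, so the new frequency is 450.8·√1.050 = 461.9325 Hz.
f_beat = |461.9325 − 450.8| = 11.13 Hz.

11.13 Hz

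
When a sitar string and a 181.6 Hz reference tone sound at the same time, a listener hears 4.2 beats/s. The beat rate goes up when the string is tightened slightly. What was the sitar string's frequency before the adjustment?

|f − 181.6| = 4.2, so the sitar string was at either 177.4 Hz or 185.8 Hz.
Increasing tension raises a string's frequency; the adjustment raises the sitar string's frequency.
The beat rate rose, so the adjustment moved the sitar string further from 181.6 Hz — it was already above the reference.

185.8 Hz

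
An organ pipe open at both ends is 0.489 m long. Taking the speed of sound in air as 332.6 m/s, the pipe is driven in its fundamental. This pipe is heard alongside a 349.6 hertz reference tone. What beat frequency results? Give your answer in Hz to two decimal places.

9.52 Hz

Open pipe: f_n = n·v/(2L) = 1·332.6/(2·0.489) = 340.0818 Hz.
f_beat = |340.0818 − 349.6| = 9.52 Hz.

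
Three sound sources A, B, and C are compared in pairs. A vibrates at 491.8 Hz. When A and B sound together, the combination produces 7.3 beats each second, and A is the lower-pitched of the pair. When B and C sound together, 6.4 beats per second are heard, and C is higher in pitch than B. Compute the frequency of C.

B is above A, so f_B = 491.8 + 7.3 = 499.1 Hz.
C is above B, so f_C = 499.1 + 6.4 = 505.5 Hz.

505.5 Hz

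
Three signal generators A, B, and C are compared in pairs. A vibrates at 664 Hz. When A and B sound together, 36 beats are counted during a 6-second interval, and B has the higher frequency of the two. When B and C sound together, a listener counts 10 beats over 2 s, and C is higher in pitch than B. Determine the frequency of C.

A–B: Beat frequency = 36/6 = 6 Hz.
B is above A, so f_B = 664 + 6 = 670 Hz.
B–C: Beat frequency = 10/2 = 5 Hz.
C is above B, so f_C = 670 + 5 = 675 Hz.

675 Hz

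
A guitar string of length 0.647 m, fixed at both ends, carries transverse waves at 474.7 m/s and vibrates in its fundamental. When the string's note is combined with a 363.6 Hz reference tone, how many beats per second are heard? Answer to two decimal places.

For a string fixed at both ends, f_n = n·v/(2L) = 1·474.7/(2·0.647) = 366.8470 Hz.
f_beat = |366.8470 − 363.6| = 3.25 Hz.

3.25 Hz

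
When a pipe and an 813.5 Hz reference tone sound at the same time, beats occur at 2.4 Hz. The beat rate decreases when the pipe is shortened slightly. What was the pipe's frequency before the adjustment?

|f − 813.5| = 2.4, so the pipe was at either 811.1 Hz or 815.9 Hz.
A shorter pipe has a higher fundamental; the adjustment raises the pipe's frequency.
The beat rate fell, so the adjustment moved the pipe toward 813.5 Hz — it must have started below the reference.

811.1 Hz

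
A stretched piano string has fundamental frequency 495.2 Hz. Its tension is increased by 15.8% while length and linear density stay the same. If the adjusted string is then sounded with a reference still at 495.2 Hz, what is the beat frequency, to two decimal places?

37.69 Hz

For a string, f ∝ √T, so the new frequency is 495.2·√1.158 = 532.8867 Hz.
f_beat = |532.8867 − 495.2| = 37.69 Hz.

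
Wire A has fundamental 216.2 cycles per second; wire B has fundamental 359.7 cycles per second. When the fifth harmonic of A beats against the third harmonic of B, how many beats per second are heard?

Fifth harmonic of the first: 5·216.2 = 1081.0 Hz.
Third harmonic of the second: 3·359.7 = 1079.1 Hz.
f_beat = |1081.0 − 1079.1| = 1.9 Hz.

1.9 Hz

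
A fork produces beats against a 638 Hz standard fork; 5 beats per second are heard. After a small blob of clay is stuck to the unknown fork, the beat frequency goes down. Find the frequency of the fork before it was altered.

643 Hz

|f − 638| = 5, so the fork was at either 633 Hz or 643 Hz.
Adding mass to a fork lowers its frequency; the adjustment lowers the fork's frequency.
The beat rate fell, so the adjustment moved the fork toward 638 Hz — it must have started above the reference.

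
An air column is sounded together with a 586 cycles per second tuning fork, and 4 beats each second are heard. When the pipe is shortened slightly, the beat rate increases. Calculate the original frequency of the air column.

590 Hz

|f − 586| = 4, so the air column was at either 582 Hz or 590 Hz.
A shorter pipe has a higher fundamental; the adjustment raises the air column's frequency.
The beat rate rose, so the adjustment moved the air column further from 586 Hz — it was already above the reference.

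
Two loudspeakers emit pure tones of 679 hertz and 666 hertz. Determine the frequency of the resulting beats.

f_beat = |f₁ − f₂|.
|679 − 666| = 13 Hz.

13 Hz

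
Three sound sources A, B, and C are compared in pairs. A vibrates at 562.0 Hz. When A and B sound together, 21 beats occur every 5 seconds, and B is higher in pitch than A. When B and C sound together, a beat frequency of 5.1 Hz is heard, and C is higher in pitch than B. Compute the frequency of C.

571.3 Hz

A–B: Beat frequency = 21/5 = 4.2 Hz.
B is above A, so f_B = 562.0 + 4.2 = 566.2 Hz.
C is above B, so f_C = 566.2 + 5.1 = 571.3 Hz.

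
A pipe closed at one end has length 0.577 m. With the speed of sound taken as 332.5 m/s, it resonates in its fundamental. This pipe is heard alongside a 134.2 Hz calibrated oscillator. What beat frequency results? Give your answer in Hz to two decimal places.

Closed pipe (odd harmonics): f_n = n·v/(4L) = 1·332.5/(4·0.577) = 144.0641 Hz.
f_beat = |144.0641 − 134.2| = 9.86 Hz.

9.86 Hz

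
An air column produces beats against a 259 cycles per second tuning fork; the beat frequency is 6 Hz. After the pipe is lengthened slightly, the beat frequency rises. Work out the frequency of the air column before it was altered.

|f − 259| = 6, so the air column was at either 253 Hz or 265 Hz.
A longer pipe has a lower fundamental; the adjustment lowers the air column's frequency.
The beat rate rose, so the adjustment moved the air column further from 259 Hz — it was already below the reference.

253 Hz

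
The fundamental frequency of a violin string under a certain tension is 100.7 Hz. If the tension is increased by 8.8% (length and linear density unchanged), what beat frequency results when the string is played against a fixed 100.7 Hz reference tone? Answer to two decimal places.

For a string, f ∝ √T, so the new frequency is 100.7·√1.088 = 105.0374 Hz.
f_beat = |105.0374 − 100.7| = 4.34 Hz.

4.34 Hz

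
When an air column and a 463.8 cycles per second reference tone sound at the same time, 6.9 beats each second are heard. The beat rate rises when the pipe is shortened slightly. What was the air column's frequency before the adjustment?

470.7 Hz

|f − 463.8| = 6.9, so the air column was at either 456.9 Hz or 470.7 Hz.
A shorter pipe has a higher fundamental; the adjustment raises the air column's frequency.
The beat rate rose, so the adjustment moved the air column further from 463.8 Hz — it was already above the reference.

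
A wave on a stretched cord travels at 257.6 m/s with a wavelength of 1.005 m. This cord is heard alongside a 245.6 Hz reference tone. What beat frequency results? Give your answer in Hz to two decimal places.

Source frequency f = v/λ = 257.6/1.005 = 256.3184 Hz.
f_beat = |256.3184 − 245.6| = 10.72 Hz.

10.72 Hz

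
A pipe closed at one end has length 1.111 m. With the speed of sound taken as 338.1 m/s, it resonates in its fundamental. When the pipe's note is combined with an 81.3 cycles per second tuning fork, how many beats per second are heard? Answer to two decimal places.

Closed pipe (odd harmonics): f_n = n·v/(4L) = 1·338.1/(4·1.111) = 76.0801 Hz.
f_beat = |76.0801 − 81.3| = 5.22 Hz.

5.22 Hz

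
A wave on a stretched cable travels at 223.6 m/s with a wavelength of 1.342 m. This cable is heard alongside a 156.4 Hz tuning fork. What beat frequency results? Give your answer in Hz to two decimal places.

10.22 Hz

Source frequency f = v/λ = 223.6/1.342 = 166.6170 Hz.
f_beat = |166.6170 − 156.4| = 10.22 Hz.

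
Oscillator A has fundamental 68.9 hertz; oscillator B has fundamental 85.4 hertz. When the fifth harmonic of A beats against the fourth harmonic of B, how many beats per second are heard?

Fifth harmonic of the first: 5·68.9 = 344.5 Hz.
Fourth harmonic of the second: 4·85.4 = 341.6 Hz.
f_beat = |344.5 − 341.6| = 2.9 Hz.

2.9 Hz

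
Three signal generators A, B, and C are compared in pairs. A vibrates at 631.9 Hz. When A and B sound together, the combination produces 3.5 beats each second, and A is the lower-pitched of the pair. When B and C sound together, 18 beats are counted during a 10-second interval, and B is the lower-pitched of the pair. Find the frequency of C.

637.2 Hz

B is above A, so f_B = 631.9 + 3.5 = 635.4 Hz.
B–C: Beat frequency = 18/10 = 1.8 Hz.
C is above B, so f_C = 635.4 + 1.8 = 637.2 Hz.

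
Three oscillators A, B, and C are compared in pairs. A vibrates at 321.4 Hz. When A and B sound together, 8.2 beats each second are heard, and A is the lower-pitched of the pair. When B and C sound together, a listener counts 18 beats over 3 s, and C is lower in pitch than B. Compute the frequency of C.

323.6 Hz

B is above A, so f_B = 321.4 + 8.2 = 329.6 Hz.
B–C: Beat frequency = 18/3 = 6 Hz.
C is below B, so f_C = 329.6 − 6 = 323.6 Hz.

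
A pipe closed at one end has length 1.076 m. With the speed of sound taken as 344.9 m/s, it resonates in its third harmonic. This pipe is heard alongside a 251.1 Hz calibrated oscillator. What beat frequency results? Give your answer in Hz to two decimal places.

Closed pipe (odd harmonics): f_n = n·v/(4L) = 3·344.9/(4·1.076) = 240.4043 Hz.
f_beat = |240.4043 − 251.1| = 10.70 Hz.

10.70 Hz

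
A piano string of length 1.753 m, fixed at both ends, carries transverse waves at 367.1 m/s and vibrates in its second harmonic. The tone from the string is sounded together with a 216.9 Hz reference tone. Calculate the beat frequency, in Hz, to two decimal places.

For a string fixed at both ends, f_n = n·v/(2L) = 2·367.1/(2·1.753) = 209.4124 Hz.
f_beat = |209.4124 − 216.9| = 7.49 Hz.

7.49 Hz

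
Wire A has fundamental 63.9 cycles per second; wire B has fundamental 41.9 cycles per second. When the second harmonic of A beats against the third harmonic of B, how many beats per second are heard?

Second harmonic of the first: 2·63.9 = 127.8 Hz.
Third harmonic of the second: 3·41.9 = 125.7 Hz.
f_beat = |127.8 − 125.7| = 2.1 Hz.

2.1 Hz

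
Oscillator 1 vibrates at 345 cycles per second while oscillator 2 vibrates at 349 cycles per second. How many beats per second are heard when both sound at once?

4 Hz

The beat frequency equals the magnitude of the frequency difference.
|345 − 349| = 4 Hz.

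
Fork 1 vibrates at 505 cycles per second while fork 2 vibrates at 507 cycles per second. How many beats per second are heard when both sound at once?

2 Hz

Beats arise from superposition of two nearby frequencies; the beat rate is |f₁ − f₂|.
|505 − 507| = 2 Hz.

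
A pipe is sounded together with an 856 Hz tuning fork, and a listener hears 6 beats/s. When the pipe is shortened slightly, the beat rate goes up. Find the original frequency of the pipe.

|f − 856| = 6, so the pipe was at either 850 Hz or 862 Hz.
A shorter pipe has a higher fundamental; the adjustment raises the pipe's frequency.
The beat rate rose, so the adjustment moved the pipe further from 856 Hz — it was already above the reference.

862 Hz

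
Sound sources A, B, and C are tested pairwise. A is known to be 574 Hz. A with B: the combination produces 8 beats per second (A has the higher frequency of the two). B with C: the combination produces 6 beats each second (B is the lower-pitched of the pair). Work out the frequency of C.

B is below A, so f_B = 574 − 8 = 566 Hz.
C is above B, so f_C = 566 + 6 = 572 Hz.

572 Hz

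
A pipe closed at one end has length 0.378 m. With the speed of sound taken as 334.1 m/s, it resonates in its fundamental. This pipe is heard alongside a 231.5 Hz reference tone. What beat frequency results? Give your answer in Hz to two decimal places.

10.53 Hz

Closed pipe (odd harmonics): f_n = n·v/(4L) = 1·334.1/(4·0.378) = 220.9656 Hz.
f_beat = |220.9656 − 231.5| = 10.53 Hz.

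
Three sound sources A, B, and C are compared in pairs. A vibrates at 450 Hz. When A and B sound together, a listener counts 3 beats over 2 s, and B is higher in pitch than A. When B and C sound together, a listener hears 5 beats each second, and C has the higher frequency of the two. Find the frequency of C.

456.5 Hz

A–B: Beat frequency = 3/2 = 1.5 Hz.
B is above A, so f_B = 450 + 1.5 = 451.5 Hz.
C is above B, so f_C = 451.5 + 5 = 456.5 Hz.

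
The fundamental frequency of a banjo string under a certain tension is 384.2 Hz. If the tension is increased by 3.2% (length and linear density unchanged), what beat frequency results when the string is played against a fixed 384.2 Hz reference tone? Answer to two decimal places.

For a string, f ∝ √T, so the new frequency is 384.2·√1.032 = 390.2988 Hz.
f_beat = |390.2988 − 384.2| = 6.10 Hz.

6.10 Hz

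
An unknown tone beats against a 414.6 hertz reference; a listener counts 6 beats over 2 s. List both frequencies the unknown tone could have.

411.6 Hz or 417.6 Hz

Beat frequency = 6/2 = 3 Hz.
|f − 414.6| = 3, so f = 414.6 ± 3.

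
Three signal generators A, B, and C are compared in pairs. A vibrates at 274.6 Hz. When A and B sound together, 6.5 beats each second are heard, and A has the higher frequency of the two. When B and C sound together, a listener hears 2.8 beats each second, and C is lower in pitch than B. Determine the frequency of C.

265.3 Hz

B is below A, so f_B = 274.6 − 6.5 = 268.1 Hz.
C is below B, so f_C = 268.1 − 2.8 = 265.3 Hz.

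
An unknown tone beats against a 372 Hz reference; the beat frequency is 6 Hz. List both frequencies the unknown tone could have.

|f − 372| = 6, so f = 372 ± 6.

366 Hz or 378 Hz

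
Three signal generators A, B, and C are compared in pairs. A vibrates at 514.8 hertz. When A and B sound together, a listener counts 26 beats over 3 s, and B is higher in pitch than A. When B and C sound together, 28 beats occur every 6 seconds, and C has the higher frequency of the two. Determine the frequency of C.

A–B: Beat frequency = 26/3 = 8.6667 Hz.
B is above A, so f_B = 514.8 + 8.6667 = 523.4667 Hz.
B–C: Beat frequency = 28/6 = 4.6667 Hz.
C is above B, so f_C = 523.4667 + 4.6667 = 528.1333 Hz.

528.1333 Hz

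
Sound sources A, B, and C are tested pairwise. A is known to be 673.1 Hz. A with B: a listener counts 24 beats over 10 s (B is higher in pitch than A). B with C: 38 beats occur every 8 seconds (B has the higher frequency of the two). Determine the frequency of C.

670.75 Hz

A–B: Beat frequency = 24/10 = 2.4 Hz.
B is above A, so f_B = 673.1 + 2.4 = 675.5 Hz.
B–C: Beat frequency = 38/8 = 4.75 Hz.
C is below B, so f_C = 675.5 − 4.75 = 670.75 Hz.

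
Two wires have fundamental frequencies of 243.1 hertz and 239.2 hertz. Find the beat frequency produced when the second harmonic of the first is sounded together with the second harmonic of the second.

7.8 Hz

Second harmonic of the first: 2·243.1 = 486.2 Hz.
Second harmonic of the second: 2·239.2 = 478.4 Hz.
f_beat = |486.2 − 478.4| = 7.8 Hz.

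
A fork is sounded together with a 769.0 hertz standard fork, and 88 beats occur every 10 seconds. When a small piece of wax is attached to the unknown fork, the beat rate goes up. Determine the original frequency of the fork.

760.2 Hz

Beat frequency = 88/10 = 8.8 Hz.
|f − 769.0| = 8.8, so the fork was at either 760.2 Hz or 777.8 Hz.
Loading a fork with wax lowers its frequency; the adjustment lowers the fork's frequency.
The beat rate rose, so the adjustment moved the fork further from 769.0 Hz — it was already below the reference.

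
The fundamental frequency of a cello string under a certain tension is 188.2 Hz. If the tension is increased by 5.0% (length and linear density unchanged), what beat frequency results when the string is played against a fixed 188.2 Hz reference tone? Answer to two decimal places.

For a string, f ∝ √T, so the new frequency is 188.2·√1.050 = 192.8476 Hz.
f_beat = |192.8476 − 188.2| = 4.65 Hz.

4.65 Hz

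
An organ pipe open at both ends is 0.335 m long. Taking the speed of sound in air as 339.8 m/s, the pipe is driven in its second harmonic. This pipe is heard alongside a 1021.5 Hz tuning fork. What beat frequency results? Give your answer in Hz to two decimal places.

Open pipe: f_n = n·v/(2L) = 2·339.8/(2·0.335) = 1014.3284 Hz.
f_beat = |1014.3284 − 1021.5| = 7.17 Hz.

7.17 Hz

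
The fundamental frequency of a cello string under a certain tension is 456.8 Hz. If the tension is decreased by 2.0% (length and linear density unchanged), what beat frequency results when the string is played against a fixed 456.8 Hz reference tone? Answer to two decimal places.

For a string, f ∝ √T, so the new frequency is 456.8·√0.980 = 452.2089 Hz.
f_beat = |452.2089 − 456.8| = 4.59 Hz.

4.59 Hz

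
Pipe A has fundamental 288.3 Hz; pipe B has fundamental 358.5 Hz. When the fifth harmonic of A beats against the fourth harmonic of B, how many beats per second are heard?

7.5 Hz

Fifth harmonic of the first: 5·288.3 = 1441.5 Hz.
Fourth harmonic of the second: 4·358.5 = 1434.0 Hz.
f_beat = |1441.5 − 1434.0| = 7.5 Hz.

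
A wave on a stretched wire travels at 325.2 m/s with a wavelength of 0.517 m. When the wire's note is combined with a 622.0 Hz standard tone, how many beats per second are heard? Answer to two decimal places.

7.01 Hz

Source frequency f = v/λ = 325.2/0.517 = 629.0135 Hz.
f_beat = |629.0135 − 622.0| = 7.01 Hz.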